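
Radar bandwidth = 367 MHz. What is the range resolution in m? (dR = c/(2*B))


dR = 3e8 / (2 * 367000000.0) = 0.41 m

0.41 m


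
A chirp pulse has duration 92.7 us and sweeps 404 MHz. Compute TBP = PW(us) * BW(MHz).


TBP = 92.7 * 404 = 37450.8

37450.8


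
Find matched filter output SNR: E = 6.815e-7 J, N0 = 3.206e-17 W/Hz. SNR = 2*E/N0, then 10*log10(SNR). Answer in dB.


SNR_lin = 2 * 6.815e-7 / 3.206e-17 = 4.251e10
SNR_dB = 10*log10(4.251e10) = 106.3 dB

106.3 dB


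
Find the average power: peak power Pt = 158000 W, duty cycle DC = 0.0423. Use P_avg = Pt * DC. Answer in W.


P_avg = 158000 * 0.0423 = 6683.4 W

6683.4 W


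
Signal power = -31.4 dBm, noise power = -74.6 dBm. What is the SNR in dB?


SNR = -31.4 - (-74.6) = 43.2 dB

43.2 dB


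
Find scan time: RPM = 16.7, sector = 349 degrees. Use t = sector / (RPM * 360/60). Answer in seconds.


t = 349 / (16.7 * 360) * 60 = 3.48 s

3.48 s


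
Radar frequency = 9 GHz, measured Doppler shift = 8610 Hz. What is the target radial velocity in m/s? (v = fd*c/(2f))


v = 8610 * 3e8 / (2 * 9000000000.0) = 143.5 m/s

143.5 m/s


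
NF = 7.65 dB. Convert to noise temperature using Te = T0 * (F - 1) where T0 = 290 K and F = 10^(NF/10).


NF_lin = 10^(7.65/10) = 5.821032
Te = 290 * (5.821032 - 1) = 1398.1 K

1398.1 K


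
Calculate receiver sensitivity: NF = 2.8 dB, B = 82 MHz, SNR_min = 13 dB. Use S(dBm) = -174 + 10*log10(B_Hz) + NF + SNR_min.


10*log10(82000000.0) = 79.14
S = -174 + 79.14 + 2.8 + 13 = -79.1 dBm

-79.1 dBm


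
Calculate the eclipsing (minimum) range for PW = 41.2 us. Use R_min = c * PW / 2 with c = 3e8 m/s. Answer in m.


R_min = 3e8 * 41.2e-6 / 2 = 6180.0 m

6180.0 m


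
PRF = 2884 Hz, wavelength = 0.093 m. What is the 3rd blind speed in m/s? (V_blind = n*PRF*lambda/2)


V_blind = 3 * 2884 * 0.093 / 2 = 402.3 m/s

402.3 m/s


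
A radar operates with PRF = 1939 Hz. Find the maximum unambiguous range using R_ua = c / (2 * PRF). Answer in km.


R_ua = 3e8 / (2 * 1939) = 77359.5 m = 77.4 km

77.4 km


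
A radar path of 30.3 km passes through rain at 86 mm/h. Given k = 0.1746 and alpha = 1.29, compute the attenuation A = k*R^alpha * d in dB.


gamma = 0.1746 * 86^1.29 = 54.644599 dB/km
A = 54.644599 * 30.3 = 1655.73 dB

1655.73 dB


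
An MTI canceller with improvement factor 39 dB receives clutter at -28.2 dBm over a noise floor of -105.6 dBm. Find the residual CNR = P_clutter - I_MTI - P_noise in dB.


CNR = -28.2 - 39 - (-105.6) = 38.4 dB

38.4 dB


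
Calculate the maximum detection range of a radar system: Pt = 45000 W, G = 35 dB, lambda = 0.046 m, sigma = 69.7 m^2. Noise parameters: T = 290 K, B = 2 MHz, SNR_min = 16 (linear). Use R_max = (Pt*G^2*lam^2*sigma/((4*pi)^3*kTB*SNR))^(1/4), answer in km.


G_lin = 10^(35/10) = 3162.27766
R^4 = 45000 * 3162.27766^2 * 0.046^2 * 69.7 / ((4*pi)^3 * 1.38e-23 * 290 * 2000000.0 * 16)
R^4 = 2.61159e20 m^4
R_max = (2.61159e20)^(1/4) = 127123.6 m = 127.1 km

127.1 km


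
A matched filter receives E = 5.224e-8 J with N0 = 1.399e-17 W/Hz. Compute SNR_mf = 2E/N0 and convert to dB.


SNR_lin = 2 * 5.224e-8 / 1.399e-17 = 7.468e9
SNR_dB = 10*log10(7.468e9) = 98.7 dB

98.7 dB


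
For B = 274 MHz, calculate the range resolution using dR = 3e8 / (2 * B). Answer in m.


dR = 3e8 / (2 * 274000000.0) = 0.55 m

0.55 m


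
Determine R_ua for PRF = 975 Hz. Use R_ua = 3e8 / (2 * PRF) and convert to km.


R_ua = 3e8 / (2 * 975) = 153846.2 m = 153.8 km

153.8 km


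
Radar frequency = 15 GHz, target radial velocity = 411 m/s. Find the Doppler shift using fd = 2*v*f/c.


fd = 2 * 411 * 15000000000.0 / 3e8 = 41100.0 Hz

41100.0 Hz


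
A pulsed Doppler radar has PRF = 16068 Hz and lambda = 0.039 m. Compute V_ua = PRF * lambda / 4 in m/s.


V_ua = 16068 * 0.039 / 4 = 156.7 m/s

156.7 m/s


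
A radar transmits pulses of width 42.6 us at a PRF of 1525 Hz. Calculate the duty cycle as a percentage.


DC = 42.6e-6 * 1525 * 100 = 6.5%

6.5%


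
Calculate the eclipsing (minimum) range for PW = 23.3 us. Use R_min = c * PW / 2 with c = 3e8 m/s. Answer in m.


R_min = 3e8 * 23.3e-6 / 2 = 3495.0 m

3495.0 m


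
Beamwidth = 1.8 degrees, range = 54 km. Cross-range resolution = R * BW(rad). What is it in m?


BW_rad = 0.031415927
CR = 54000 * 0.031415927 = 1696.5 m

1696.5 m


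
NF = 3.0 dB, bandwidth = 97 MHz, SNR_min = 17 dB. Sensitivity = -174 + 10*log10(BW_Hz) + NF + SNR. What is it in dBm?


10*log10(97000000.0) = 79.87
S = -174 + 79.87 + 3.0 + 17 = -74.1 dBm

-74.1 dBm


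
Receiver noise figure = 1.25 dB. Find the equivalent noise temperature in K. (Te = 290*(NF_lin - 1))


NF_lin = 10^(1.25/10) = 1.333521
Te = 290 * (1.333521 - 1) = 96.7 K

96.7 K


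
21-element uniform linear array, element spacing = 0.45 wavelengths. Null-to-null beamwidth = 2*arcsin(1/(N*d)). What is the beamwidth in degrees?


1/(N*d) = 1/(21*0.45) = 0.10582
BW = 2*arcsin(0.10582) = 12.1 degrees

12.1 degrees


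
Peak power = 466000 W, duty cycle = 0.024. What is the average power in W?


P_avg = 466000 * 0.024 = 11184.0 W

11184.0 W


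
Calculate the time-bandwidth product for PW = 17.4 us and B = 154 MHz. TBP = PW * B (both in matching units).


TBP = 17.4 * 154 = 2679.6

2679.6


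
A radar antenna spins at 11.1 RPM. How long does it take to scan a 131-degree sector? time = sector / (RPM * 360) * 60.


t = 131 / (11.1 * 360) * 60 = 1.97 s

1.97 s


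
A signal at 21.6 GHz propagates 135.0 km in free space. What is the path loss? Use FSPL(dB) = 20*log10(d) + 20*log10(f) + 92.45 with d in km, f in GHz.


20*log10(135.0) = 42.61
20*log10(21.6) = 26.69
FSPL = 161.7 dB

161.7 dB


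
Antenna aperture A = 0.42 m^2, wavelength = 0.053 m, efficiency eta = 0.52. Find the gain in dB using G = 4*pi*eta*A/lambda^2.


G_linear = 4*pi*0.52*0.42/0.053^2 = 977.04
G_dB = 10*log10(977.04) = 29.9 dB

29.9 dB


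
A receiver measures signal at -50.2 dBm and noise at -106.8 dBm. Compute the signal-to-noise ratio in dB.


SNR = -50.2 - (-106.8) = 56.6 dB

56.6 dB


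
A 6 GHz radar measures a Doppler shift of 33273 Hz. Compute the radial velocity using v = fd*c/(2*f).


v = 33273 * 3e8 / (2 * 6000000000.0) = 831.8 m/s

831.8 m/s


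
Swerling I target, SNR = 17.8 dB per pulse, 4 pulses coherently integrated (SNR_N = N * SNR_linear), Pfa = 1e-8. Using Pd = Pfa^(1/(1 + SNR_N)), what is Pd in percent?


SNR_lin = 10^(17.8/10) = 60.25596
SNR_N = 4 * 60.25596 = 241.02384
1/(1 + SNR_N) = 1/242.02384 = 0.0041318
Pd = (1e-8)^0.0041318 = 0.92671
Pd = 92.7%

92.7%


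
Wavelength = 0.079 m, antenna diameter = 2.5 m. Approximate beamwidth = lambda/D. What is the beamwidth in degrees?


BW_rad = 0.079 / 2.5 = 0.0316
BW_deg = 1.81 degrees

1.81 degrees


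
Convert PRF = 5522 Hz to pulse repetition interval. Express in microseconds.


PRI = 1/5522 = 0.0001810938 s = 181.1 us

181.1 us


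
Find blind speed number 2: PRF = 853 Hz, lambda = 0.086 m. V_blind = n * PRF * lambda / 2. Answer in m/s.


V_blind = 2 * 853 * 0.086 / 2 = 73.4 m/s

73.4 m/s


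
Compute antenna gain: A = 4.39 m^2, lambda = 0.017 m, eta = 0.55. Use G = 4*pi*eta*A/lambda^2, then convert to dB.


G_linear = 4*pi*0.55*4.39/0.017^2 = 104987.9
G_dB = 10*log10(104987.9) = 50.2 dB

50.2 dB


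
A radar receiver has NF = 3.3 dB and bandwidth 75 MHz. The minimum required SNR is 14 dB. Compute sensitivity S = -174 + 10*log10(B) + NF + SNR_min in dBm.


10*log10(75000000.0) = 78.75
S = -174 + 78.75 + 3.3 + 14 = -77.9 dBm

-77.9 dBm


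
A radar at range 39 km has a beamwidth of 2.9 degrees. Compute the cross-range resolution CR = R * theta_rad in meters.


BW_rad = 0.050614548
CR = 39000 * 0.050614548 = 1974.0 m

1974.0 m


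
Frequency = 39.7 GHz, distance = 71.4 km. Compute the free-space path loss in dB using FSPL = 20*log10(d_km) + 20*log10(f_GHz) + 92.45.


20*log10(71.4) = 37.07
20*log10(39.7) = 31.98
FSPL = 161.5 dB

161.5 dB


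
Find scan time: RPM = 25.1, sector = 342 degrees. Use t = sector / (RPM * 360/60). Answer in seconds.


t = 342 / (25.1 * 360) * 60 = 2.27 s

2.27 s


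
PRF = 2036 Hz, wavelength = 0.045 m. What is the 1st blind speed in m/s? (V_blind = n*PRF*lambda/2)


V_blind = 1 * 2036 * 0.045 / 2 = 45.8 m/s

45.8 m/s


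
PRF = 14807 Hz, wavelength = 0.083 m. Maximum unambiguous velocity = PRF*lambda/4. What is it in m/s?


V_ua = 14807 * 0.083 / 4 = 307.2 m/s

307.2 m/s


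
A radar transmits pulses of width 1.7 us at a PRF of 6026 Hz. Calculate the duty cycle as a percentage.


DC = 1.7e-6 * 6026 * 100 = 1.02%

1.02%


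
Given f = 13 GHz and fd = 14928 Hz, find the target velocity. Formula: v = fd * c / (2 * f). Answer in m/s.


v = 14928 * 3e8 / (2 * 13000000000.0) = 172.2 m/s

172.2 m/s


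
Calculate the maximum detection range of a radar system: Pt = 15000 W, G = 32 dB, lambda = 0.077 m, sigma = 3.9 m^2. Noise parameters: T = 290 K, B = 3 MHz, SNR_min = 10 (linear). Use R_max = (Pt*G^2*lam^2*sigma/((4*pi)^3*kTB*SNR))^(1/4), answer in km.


G_lin = 10^(32/10) = 1584.893192
R^4 = 15000 * 1584.893192^2 * 0.077^2 * 3.9 / ((4*pi)^3 * 1.38e-23 * 290 * 3000000.0 * 10)
R^4 = 3.65687e18 m^4
R_max = (3.65687e18)^(1/4) = 43729.8 m = 43.7 km

43.7 km


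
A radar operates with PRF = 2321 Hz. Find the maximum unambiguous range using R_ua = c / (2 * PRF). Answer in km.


R_ua = 3e8 / (2 * 2321) = 64627.3 m = 64.6 km

64.6 km


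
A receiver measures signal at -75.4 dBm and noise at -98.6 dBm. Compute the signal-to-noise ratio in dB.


SNR = -75.4 - (-98.6) = 23.2 dB

23.2 dB


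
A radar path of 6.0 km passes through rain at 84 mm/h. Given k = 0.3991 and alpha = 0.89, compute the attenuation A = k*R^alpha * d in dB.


gamma = 0.3991 * 84^0.89 = 20.591609 dB/km
A = 20.591609 * 6.0 = 123.55 dB

123.55 dB


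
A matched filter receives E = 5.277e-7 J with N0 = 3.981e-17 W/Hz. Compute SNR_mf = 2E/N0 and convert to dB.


SNR_lin = 2 * 5.277e-7 / 3.981e-17 = 2.651e10
SNR_dB = 10*log10(2.651e10) = 104.2 dB

104.2 dB


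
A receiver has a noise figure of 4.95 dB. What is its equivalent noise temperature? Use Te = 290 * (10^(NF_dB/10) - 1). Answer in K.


NF_lin = 10^(4.95/10) = 3.126079
Te = 290 * (3.126079 - 1) = 616.6 K

616.6 K


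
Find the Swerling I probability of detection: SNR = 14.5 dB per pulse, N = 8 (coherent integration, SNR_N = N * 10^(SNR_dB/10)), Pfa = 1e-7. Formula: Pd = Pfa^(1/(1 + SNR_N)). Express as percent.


SNR_lin = 10^(14.5/10) = 28.18383
SNR_N = 8 * 28.18383 = 225.47064
1/(1 + SNR_N) = 1/226.47064 = 0.0044156
Pd = (1e-7)^0.0044156 = 0.9313
Pd = 93.1%

93.1%


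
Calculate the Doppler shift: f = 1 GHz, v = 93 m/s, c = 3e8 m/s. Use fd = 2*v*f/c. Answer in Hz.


fd = 2 * 93 * 1000000000.0 / 3e8 = 620.0 Hz

620.0 Hz


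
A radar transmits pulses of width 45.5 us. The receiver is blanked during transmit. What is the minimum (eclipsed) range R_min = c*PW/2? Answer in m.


R_min = 3e8 * 45.5e-6 / 2 = 6825.0 m

6825.0 m


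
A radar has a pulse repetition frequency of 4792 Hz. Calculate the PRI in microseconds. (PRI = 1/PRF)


PRI = 1/4792 = 0.0002086811 s = 208.7 us

208.7 us


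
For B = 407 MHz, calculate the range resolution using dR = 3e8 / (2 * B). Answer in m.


dR = 3e8 / (2 * 407000000.0) = 0.37 m

0.37 m


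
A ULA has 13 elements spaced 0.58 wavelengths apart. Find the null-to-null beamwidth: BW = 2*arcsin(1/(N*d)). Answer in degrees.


1/(N*d) = 1/(13*0.58) = 0.132626
BW = 2*arcsin(0.132626) = 15.2 degrees

15.2 degrees


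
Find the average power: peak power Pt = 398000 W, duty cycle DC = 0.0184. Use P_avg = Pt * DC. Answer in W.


P_avg = 398000 * 0.0184 = 7323.2 W

7323.2 W


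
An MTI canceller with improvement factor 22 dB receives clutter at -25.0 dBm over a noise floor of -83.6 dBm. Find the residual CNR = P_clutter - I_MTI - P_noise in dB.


CNR = -25.0 - 22 - (-83.6) = 36.6 dB

36.6 dB


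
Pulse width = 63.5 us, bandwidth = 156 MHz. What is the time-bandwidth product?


TBP = 63.5 * 156 = 9906.0

9906.0


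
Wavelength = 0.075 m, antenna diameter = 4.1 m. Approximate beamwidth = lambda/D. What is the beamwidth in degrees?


BW_rad = 0.075 / 4.1 = 0.018293
BW_deg = 1.05 degrees

1.05 degrees


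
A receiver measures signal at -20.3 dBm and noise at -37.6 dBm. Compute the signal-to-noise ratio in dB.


SNR = -20.3 - (-37.6) = 17.3 dB

17.3 dB


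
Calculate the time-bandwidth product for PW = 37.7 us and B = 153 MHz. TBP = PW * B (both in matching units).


TBP = 37.7 * 153 = 5768.1

5768.1


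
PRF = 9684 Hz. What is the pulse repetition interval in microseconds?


PRI = 1/9684 = 0.0001032631 s = 103.3 us

103.3 us


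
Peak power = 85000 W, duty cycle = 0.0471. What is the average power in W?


P_avg = 85000 * 0.0471 = 4003.5 W

4003.5 W


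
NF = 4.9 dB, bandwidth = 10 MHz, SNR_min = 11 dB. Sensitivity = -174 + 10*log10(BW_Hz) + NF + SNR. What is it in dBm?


10*log10(10000000.0) = 70.0
S = -174 + 70.0 + 4.9 + 11 = -88.1 dBm

-88.1 dBm


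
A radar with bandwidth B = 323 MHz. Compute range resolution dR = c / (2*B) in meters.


dR = 3e8 / (2 * 323000000.0) = 0.46 m

0.46 m


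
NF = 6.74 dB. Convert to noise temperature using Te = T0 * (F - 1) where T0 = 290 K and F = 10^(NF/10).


NF_lin = 10^(6.74/10) = 4.72063
Te = 290 * (4.72063 - 1) = 1079.0 K

1079.0 K


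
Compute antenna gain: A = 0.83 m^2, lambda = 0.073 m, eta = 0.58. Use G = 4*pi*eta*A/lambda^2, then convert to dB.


G_linear = 4*pi*0.58*0.83/0.073^2 = 1135.19
G_dB = 10*log10(1135.19) = 30.6 dB

30.6 dB


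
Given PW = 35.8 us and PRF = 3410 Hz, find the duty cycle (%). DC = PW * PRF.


DC = 35.8e-6 * 3410 * 100 = 12.21%

12.21%


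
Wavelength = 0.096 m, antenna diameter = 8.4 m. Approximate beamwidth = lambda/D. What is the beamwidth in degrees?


BW_rad = 0.096 / 8.4 = 0.011429
BW_deg = 0.65 degrees

0.65 degrees


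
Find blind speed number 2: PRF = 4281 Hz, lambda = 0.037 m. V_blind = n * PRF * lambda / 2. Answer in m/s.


V_blind = 2 * 4281 * 0.037 / 2 = 158.4 m/s

158.4 m/s


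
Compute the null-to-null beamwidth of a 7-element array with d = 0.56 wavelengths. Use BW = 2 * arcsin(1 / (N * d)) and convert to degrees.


1/(N*d) = 1/(7*0.56) = 0.255102
BW = 2*arcsin(0.255102) = 29.6 degrees

29.6 degrees


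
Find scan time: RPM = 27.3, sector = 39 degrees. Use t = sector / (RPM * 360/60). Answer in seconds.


t = 39 / (27.3 * 360) * 60 = 0.24 s

0.24 s


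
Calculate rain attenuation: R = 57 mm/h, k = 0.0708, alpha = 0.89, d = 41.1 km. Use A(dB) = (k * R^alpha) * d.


gamma = 0.0708 * 57^0.89 = 2.586794 dB/km
A = 2.586794 * 41.1 = 106.32 dB

106.32 dB


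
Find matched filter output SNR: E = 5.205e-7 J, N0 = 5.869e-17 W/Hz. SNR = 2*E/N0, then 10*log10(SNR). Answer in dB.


SNR_lin = 2 * 5.205e-7 / 5.869e-17 = 1.774e10
SNR_dB = 10*log10(1.774e10) = 102.5 dB

102.5 dB


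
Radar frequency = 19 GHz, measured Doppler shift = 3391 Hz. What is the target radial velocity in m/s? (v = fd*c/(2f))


v = 3391 * 3e8 / (2 * 19000000000.0) = 26.8 m/s

26.8 m/s


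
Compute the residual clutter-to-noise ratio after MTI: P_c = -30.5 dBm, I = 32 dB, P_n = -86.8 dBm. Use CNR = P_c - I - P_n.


CNR = -30.5 - 32 - (-86.8) = 24.3 dB

24.3 dB


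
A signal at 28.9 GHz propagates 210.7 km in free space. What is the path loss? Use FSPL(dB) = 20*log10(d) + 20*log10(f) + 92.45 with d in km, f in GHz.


20*log10(210.7) = 46.47
20*log10(28.9) = 29.22
FSPL = 168.1 dB

168.1 dB


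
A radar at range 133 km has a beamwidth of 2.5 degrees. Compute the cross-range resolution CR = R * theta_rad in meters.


BW_rad = 0.043633231
CR = 133000 * 0.043633231 = 5803.2 m

5803.2 m


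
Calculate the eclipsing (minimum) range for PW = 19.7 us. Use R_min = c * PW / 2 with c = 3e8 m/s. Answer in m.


R_min = 3e8 * 19.7e-6 / 2 = 2955.0 m

2955.0 m


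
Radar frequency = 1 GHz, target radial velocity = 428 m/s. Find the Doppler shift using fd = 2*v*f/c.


fd = 2 * 428 * 1000000000.0 / 3e8 = 2853.3 Hz

2853.3 Hz


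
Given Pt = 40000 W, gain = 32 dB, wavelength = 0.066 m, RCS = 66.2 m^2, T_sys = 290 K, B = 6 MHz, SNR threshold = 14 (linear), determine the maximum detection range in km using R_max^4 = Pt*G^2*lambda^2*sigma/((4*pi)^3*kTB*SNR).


G_lin = 10^(32/10) = 1584.893192
R^4 = 40000 * 1584.893192^2 * 0.066^2 * 66.2 / ((4*pi)^3 * 1.38e-23 * 290 * 6000000.0 * 14)
R^4 = 4.3433e19 m^4
R_max = (4.3433e19)^(1/4) = 81181.1 m = 81.2 km

81.2 km


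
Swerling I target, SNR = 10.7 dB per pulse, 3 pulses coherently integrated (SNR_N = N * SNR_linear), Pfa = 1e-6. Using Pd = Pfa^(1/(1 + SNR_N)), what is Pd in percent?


SNR_lin = 10^(10.7/10) = 11.74898
SNR_N = 3 * 11.74898 = 35.24694
1/(1 + SNR_N) = 1/36.24694 = 0.0275885
Pd = (1e-6)^0.0275885 = 0.68308
Pd = 68.3%

68.3%


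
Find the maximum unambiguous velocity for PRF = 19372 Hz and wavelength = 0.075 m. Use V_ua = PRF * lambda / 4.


V_ua = 19372 * 0.075 / 4 = 363.2 m/s

363.2 m/s


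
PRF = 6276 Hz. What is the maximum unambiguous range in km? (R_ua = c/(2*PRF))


R_ua = 3e8 / (2 * 6276) = 23900.6 m = 23.9 km

23.9 km


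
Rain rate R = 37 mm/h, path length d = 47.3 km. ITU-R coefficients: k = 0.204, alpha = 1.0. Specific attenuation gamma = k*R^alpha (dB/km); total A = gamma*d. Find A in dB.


gamma = 0.204 * 37^1.0 = 7.548 dB/km
A = 7.548 * 47.3 = 357.02 dB

357.02 dB


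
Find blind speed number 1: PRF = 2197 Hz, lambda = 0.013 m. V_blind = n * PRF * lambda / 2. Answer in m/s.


V_blind = 1 * 2197 * 0.013 / 2 = 14.3 m/s

14.3 m/s


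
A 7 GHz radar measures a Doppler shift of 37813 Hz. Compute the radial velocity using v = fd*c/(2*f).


v = 37813 * 3e8 / (2 * 7000000000.0) = 810.3 m/s

810.3 m/s


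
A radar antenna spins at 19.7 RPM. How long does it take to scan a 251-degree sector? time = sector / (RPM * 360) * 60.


t = 251 / (19.7 * 360) * 60 = 2.12 s

2.12 s


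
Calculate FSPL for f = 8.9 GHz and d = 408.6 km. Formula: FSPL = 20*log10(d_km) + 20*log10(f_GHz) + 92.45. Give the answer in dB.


20*log10(408.6) = 52.23
20*log10(8.9) = 18.99
FSPL = 163.7 dB

163.7 dB


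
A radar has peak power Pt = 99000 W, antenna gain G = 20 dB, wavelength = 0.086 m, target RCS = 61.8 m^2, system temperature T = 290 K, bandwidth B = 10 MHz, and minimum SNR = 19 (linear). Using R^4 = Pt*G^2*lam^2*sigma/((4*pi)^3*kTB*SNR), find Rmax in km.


G_lin = 10^(20/10) = 100.0
R^4 = 99000 * 100.0^2 * 0.086^2 * 61.8 / ((4*pi)^3 * 1.38e-23 * 290 * 10000000.0 * 19)
R^4 = 2.99889e17 m^4
R_max = (2.99889e17)^(1/4) = 23401.3 m = 23.4 km

23.4 km


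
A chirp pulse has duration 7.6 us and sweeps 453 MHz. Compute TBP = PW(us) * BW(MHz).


TBP = 7.6 * 453 = 3442.8

3442.8


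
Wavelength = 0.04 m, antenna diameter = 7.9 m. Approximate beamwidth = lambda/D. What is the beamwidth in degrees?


BW_rad = 0.04 / 7.9 = 0.005063
BW_deg = 0.29 degrees

0.29 degrees


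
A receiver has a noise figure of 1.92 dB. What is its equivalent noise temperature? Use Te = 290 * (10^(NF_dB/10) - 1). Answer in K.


NF_lin = 10^(1.92/10) = 1.555966
Te = 290 * (1.555966 - 1) = 161.2 K

161.2 K


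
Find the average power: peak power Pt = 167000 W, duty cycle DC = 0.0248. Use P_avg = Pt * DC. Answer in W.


P_avg = 167000 * 0.0248 = 4141.6 W

4141.6 W


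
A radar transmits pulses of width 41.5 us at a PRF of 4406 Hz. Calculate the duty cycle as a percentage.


DC = 41.5e-6 * 4406 * 100 = 18.28%

18.28%


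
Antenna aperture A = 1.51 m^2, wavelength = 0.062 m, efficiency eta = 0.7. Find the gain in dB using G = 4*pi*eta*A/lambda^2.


G_linear = 4*pi*0.7*1.51/0.062^2 = 3455.43
G_dB = 10*log10(3455.43) = 35.4 dB

35.4 dB


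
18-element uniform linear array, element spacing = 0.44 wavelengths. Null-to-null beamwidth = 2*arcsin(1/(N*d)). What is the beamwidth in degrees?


1/(N*d) = 1/(18*0.44) = 0.126263
BW = 2*arcsin(0.126263) = 14.5 degrees

14.5 degrees


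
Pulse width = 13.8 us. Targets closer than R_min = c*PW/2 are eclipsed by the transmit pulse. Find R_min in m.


R_min = 3e8 * 13.8e-6 / 2 = 2070.0 m

2070.0 m


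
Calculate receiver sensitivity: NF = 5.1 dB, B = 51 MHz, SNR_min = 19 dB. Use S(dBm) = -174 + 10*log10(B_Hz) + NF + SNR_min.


10*log10(51000000.0) = 77.08
S = -174 + 77.08 + 5.1 + 19 = -72.8 dBm

-72.8 dBm


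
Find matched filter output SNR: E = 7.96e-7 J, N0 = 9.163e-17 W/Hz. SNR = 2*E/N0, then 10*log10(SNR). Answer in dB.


SNR_lin = 2 * 7.96e-7 / 9.163e-17 = 1.737e10
SNR_dB = 10*log10(1.737e10) = 102.4 dB

102.4 dB


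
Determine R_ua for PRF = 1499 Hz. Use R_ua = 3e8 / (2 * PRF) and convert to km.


R_ua = 3e8 / (2 * 1499) = 100066.7 m = 100.1 km

100.1 km


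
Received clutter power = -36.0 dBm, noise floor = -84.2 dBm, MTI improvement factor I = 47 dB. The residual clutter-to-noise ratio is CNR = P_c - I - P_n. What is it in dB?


CNR = -36.0 - 47 - (-84.2) = 1.2 dB

1.2 dB


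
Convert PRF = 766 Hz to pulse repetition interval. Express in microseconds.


PRI = 1/766 = 0.001305483 s = 1305.5 us

1305.5 us


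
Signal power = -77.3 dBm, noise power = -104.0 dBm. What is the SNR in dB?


SNR = -77.3 - (-104.0) = 26.7 dB

26.7 dB


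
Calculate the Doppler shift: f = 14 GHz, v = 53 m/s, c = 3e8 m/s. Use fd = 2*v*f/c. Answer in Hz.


fd = 2 * 53 * 14000000000.0 / 3e8 = 4946.7 Hz

4946.7 Hz


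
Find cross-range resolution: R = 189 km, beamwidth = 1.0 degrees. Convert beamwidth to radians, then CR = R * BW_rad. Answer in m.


BW_rad = 0.017453293
CR = 189000 * 0.017453293 = 3298.7 m

3298.7 m


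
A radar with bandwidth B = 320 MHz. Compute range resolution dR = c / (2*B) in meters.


dR = 3e8 / (2 * 320000000.0) = 0.47 m

0.47 m


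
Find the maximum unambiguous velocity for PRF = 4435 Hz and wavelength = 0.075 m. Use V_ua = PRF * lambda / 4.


V_ua = 4435 * 0.075 / 4 = 83.2 m/s

83.2 m/s


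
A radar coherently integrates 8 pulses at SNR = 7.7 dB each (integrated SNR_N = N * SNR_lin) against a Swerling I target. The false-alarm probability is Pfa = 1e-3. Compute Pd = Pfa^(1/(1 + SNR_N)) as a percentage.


SNR_lin = 10^(7.7/10) = 5.88844
SNR_N = 8 * 5.88844 = 47.10752
1/(1 + SNR_N) = 1/48.10752 = 0.0207868
Pd = (1e-3)^0.0207868 = 0.86624
Pd = 86.6%

86.6%


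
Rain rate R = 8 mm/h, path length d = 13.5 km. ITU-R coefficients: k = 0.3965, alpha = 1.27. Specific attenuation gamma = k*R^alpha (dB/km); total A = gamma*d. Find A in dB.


gamma = 0.3965 * 8^1.27 = 5.561187 dB/km
A = 5.561187 * 13.5 = 75.08 dB

75.08 dB


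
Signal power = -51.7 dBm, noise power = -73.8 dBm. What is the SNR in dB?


SNR = -51.7 - (-73.8) = 22.1 dB

22.1 dB


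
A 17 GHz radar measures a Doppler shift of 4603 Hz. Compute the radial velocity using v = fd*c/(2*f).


v = 4603 * 3e8 / (2 * 17000000000.0) = 40.6 m/s

40.6 m/s


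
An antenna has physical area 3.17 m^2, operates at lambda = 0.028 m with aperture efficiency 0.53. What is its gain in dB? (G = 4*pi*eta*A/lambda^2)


G_linear = 4*pi*0.53*3.17/0.028^2 = 26929.54
G_dB = 10*log10(26929.54) = 44.3 dB

44.3 dB


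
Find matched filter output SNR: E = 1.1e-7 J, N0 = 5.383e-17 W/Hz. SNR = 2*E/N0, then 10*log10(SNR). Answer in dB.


SNR_lin = 2 * 1.1e-7 / 5.383e-17 = 4.087e9
SNR_dB = 10*log10(4.087e9) = 96.1 dB

96.1 dB


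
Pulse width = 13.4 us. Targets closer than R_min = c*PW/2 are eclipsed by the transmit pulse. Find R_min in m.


R_min = 3e8 * 13.4e-6 / 2 = 2010.0 m

2010.0 m


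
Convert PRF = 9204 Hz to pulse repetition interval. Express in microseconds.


PRI = 1/9204 = 0.0001086484 s = 108.6 us

108.6 us


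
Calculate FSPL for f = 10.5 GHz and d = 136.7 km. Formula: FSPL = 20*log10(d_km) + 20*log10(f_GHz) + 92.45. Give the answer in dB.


20*log10(136.7) = 42.72
20*log10(10.5) = 20.42
FSPL = 155.6 dB

155.6 dB


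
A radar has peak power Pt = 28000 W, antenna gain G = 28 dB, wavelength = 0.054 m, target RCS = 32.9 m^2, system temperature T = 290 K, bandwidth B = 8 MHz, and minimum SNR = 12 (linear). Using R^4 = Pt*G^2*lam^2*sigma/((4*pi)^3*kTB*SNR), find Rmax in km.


G_lin = 10^(28/10) = 630.957344
R^4 = 28000 * 630.957344^2 * 0.054^2 * 32.9 / ((4*pi)^3 * 1.38e-23 * 290 * 8000000.0 * 12)
R^4 = 1.4027e18 m^4
R_max = (1.4027e18)^(1/4) = 34414.5 m = 34.4 km

34.4 km


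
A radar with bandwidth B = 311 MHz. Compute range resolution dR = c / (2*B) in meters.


dR = 3e8 / (2 * 311000000.0) = 0.48 m

0.48 m


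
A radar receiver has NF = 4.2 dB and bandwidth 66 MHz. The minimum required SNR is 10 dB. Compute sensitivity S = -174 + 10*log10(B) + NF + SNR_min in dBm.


10*log10(66000000.0) = 78.2
S = -174 + 78.2 + 4.2 + 10 = -81.6 dBm

-81.6 dBm


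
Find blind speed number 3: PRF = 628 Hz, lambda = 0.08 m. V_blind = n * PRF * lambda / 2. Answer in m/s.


V_blind = 3 * 628 * 0.08 / 2 = 75.4 m/s

75.4 m/s


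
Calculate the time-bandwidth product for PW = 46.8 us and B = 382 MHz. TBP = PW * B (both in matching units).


TBP = 46.8 * 382 = 17877.6

17877.6


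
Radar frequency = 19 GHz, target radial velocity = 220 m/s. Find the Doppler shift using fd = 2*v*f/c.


fd = 2 * 220 * 19000000000.0 / 3e8 = 27866.7 Hz

27866.7 Hz


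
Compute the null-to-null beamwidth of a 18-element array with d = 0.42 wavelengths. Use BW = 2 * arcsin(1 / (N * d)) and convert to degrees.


1/(N*d) = 1/(18*0.42) = 0.132275
BW = 2*arcsin(0.132275) = 15.2 degrees

15.2 degrees


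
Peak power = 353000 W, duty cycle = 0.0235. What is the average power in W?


P_avg = 353000 * 0.0235 = 8295.5 W

8295.5 W


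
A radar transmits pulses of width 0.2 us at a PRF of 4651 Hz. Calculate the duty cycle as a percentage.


DC = 0.2e-6 * 4651 * 100 = 0.09%

0.09%


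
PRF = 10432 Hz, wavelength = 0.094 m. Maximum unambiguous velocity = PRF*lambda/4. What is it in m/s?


V_ua = 10432 * 0.094 / 4 = 245.2 m/s

245.2 m/s


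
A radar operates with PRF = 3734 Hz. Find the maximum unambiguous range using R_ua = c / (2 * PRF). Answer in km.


R_ua = 3e8 / (2 * 3734) = 40171.4 m = 40.2 km

40.2 km


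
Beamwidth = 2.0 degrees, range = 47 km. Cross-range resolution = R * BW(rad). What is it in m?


BW_rad = 0.034906585
CR = 47000 * 0.034906585 = 1640.6 m

1640.6 m


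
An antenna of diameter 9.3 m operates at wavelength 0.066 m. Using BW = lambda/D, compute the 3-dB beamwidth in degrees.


BW_rad = 0.066 / 9.3 = 0.007097
BW_deg = 0.41 degrees

0.41 degrees


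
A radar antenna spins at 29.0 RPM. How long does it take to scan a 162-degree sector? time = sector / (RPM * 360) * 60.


t = 162 / (29.0 * 360) * 60 = 0.93 s

0.93 s


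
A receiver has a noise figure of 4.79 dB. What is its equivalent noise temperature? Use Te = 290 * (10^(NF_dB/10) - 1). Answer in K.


NF_lin = 10^(4.79/10) = 3.013006
Te = 290 * (3.013006 - 1) = 583.8 K

583.8 K


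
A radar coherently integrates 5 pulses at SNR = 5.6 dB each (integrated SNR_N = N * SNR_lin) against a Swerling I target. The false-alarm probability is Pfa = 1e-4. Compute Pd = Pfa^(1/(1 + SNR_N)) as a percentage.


SNR_lin = 10^(5.6/10) = 3.63078
SNR_N = 5 * 3.63078 = 18.1539
1/(1 + SNR_N) = 1/19.1539 = 0.0522087
Pd = (1e-4)^0.0522087 = 0.61825
Pd = 61.8%

61.8%


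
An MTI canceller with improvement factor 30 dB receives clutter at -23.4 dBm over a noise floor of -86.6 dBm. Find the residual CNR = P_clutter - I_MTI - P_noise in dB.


CNR = -23.4 - 30 - (-86.6) = 33.2 dB

33.2 dB


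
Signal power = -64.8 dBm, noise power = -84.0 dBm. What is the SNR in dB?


SNR = -64.8 - (-84.0) = 19.2 dB

19.2 dB


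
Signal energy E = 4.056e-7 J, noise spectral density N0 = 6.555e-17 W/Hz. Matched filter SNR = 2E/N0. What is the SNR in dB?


SNR_lin = 2 * 4.056e-7 / 6.555e-17 = 1.238e10
SNR_dB = 10*log10(1.238e10) = 100.9 dB

100.9 dB


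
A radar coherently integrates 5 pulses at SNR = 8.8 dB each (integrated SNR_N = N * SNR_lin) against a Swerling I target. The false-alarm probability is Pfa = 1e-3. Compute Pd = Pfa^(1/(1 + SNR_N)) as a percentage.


SNR_lin = 10^(8.8/10) = 7.58578
SNR_N = 5 * 7.58578 = 37.9289
1/(1 + SNR_N) = 1/38.9289 = 0.0256879
Pd = (1e-3)^0.0256879 = 0.83741
Pd = 83.7%

83.7%


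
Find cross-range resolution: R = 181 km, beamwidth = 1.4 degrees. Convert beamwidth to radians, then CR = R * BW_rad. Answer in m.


BW_rad = 0.02443461
CR = 181000 * 0.02443461 = 4422.7 m

4422.7 m


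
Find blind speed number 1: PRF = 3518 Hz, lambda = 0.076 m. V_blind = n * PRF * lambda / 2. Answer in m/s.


V_blind = 1 * 3518 * 0.076 / 2 = 133.7 m/s

133.7 m/s


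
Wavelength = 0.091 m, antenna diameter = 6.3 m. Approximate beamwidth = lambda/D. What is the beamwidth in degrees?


BW_rad = 0.091 / 6.3 = 0.014444
BW_deg = 0.83 degrees

0.83 degrees


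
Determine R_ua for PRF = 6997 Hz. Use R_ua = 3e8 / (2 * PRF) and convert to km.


R_ua = 3e8 / (2 * 6997) = 21437.8 m = 21.4 km

21.4 km


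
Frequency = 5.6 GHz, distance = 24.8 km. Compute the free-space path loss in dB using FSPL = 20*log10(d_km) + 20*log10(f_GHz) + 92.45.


20*log10(24.8) = 27.89
20*log10(5.6) = 14.96
FSPL = 135.3 dB

135.3 dB


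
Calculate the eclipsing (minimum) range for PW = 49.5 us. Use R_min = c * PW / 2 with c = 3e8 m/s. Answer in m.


R_min = 3e8 * 49.5e-6 / 2 = 7425.0 m

7425.0 m


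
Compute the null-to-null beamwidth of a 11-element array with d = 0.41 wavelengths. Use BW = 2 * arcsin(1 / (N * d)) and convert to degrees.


1/(N*d) = 1/(11*0.41) = 0.221729
BW = 2*arcsin(0.221729) = 25.6 degrees

25.6 degrees


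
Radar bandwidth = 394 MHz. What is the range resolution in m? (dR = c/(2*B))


dR = 3e8 / (2 * 394000000.0) = 0.38 m

0.38 m


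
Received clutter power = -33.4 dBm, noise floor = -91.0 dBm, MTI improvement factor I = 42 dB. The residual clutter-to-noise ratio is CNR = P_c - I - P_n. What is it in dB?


CNR = -33.4 - 42 - (-91.0) = 15.6 dB

15.6 dB


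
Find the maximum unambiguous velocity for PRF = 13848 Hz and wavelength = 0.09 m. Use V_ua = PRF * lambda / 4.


V_ua = 13848 * 0.09 / 4 = 311.6 m/s

311.6 m/s


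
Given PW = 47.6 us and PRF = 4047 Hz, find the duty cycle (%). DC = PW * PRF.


DC = 47.6e-6 * 4047 * 100 = 19.26%

19.26%


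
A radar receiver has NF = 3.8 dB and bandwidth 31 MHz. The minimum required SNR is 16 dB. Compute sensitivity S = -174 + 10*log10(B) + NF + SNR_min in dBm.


10*log10(31000000.0) = 74.91
S = -174 + 74.91 + 3.8 + 16 = -79.3 dBm

-79.3 dBm


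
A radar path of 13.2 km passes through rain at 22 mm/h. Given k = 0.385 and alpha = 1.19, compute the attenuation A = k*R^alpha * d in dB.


gamma = 0.385 * 22^1.19 = 15.238553 dB/km
A = 15.238553 * 13.2 = 201.15 dB

201.15 dB


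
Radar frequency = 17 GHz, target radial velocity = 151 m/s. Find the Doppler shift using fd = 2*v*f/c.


fd = 2 * 151 * 17000000000.0 / 3e8 = 17113.3 Hz

17113.3 Hz


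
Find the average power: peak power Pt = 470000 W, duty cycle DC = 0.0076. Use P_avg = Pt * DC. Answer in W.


P_avg = 470000 * 0.0076 = 3572.0 W

3572.0 W


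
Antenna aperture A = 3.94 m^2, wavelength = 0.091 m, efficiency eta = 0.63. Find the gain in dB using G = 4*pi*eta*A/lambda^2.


G_linear = 4*pi*0.63*3.94/0.091^2 = 3766.72
G_dB = 10*log10(3766.72) = 35.8 dB

35.8 dB


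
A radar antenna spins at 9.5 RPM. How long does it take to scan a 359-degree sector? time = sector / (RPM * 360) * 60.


t = 359 / (9.5 * 360) * 60 = 6.3 s

6.3 s


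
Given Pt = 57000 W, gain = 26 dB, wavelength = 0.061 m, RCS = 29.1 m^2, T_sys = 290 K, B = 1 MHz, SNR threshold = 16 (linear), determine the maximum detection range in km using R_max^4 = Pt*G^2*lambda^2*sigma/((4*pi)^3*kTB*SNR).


G_lin = 10^(26/10) = 398.107171
R^4 = 57000 * 398.107171^2 * 0.061^2 * 29.1 / ((4*pi)^3 * 1.38e-23 * 290 * 1000000.0 * 16)
R^4 = 7.69841e18 m^4
R_max = (7.69841e18)^(1/4) = 52674.5 m = 52.7 km

52.7 km


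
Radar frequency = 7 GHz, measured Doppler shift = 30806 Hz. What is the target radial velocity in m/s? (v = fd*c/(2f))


v = 30806 * 3e8 / (2 * 7000000000.0) = 660.1 m/s

660.1 m/s


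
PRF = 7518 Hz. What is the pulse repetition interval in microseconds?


PRI = 1/7518 = 0.0001330141 s = 133.0 us

133.0 us


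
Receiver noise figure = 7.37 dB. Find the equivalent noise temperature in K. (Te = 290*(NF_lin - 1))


NF_lin = 10^(7.37/10) = 5.457579
Te = 290 * (5.457579 - 1) = 1292.7 K

1292.7 K


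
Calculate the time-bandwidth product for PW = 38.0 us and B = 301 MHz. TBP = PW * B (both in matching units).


TBP = 38.0 * 301 = 11438.0

11438.0


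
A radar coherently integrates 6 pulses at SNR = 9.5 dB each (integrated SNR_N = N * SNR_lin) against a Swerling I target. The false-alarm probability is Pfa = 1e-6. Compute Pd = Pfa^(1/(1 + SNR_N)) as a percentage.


SNR_lin = 10^(9.5/10) = 8.91251
SNR_N = 6 * 8.91251 = 53.47506
1/(1 + SNR_N) = 1/54.47506 = 0.018357
Pd = (1e-6)^0.018357 = 0.77599
Pd = 77.6%

77.6%


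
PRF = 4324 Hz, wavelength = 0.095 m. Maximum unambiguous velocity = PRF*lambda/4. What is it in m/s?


V_ua = 4324 * 0.095 / 4 = 102.7 m/s

102.7 m/s


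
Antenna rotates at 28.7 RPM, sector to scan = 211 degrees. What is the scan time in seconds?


t = 211 / (28.7 * 360) * 60 = 1.23 s

1.23 s


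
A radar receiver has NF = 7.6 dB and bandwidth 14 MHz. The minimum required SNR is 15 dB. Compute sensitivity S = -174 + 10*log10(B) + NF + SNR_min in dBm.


10*log10(14000000.0) = 71.46
S = -174 + 71.46 + 7.6 + 15 = -79.9 dBm

-79.9 dBm


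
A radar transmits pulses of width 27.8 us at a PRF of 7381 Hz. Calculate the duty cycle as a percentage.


DC = 27.8e-6 * 7381 * 100 = 20.52%

20.52%


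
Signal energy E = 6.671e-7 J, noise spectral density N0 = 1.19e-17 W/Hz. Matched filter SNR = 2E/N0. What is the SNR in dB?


SNR_lin = 2 * 6.671e-7 / 1.19e-17 = 1.121e11
SNR_dB = 10*log10(1.121e11) = 110.5 dB

110.5 dB


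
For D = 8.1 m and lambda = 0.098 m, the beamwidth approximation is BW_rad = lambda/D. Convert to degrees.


BW_rad = 0.098 / 8.1 = 0.012099
BW_deg = 0.69 degrees

0.69 degrees


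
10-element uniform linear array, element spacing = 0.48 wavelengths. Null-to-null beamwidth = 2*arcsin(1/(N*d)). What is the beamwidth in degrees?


1/(N*d) = 1/(10*0.48) = 0.208333
BW = 2*arcsin(0.208333) = 24.0 degrees

24.0 degrees


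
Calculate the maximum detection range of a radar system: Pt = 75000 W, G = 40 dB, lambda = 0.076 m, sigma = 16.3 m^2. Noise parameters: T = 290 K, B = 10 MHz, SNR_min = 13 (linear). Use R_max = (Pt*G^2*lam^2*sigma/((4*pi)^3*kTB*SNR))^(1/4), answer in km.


G_lin = 10^(40/10) = 10000.0
R^4 = 75000 * 10000.0^2 * 0.076^2 * 16.3 / ((4*pi)^3 * 1.38e-23 * 290 * 10000000.0 * 13)
R^4 = 6.83953e20 m^4
R_max = (6.83953e20)^(1/4) = 161717.3 m = 161.7 km

161.7 km


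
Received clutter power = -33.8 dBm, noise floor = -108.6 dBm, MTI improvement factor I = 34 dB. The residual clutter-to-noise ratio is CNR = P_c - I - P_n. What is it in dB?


CNR = -33.8 - 34 - (-108.6) = 40.8 dB

40.8 dB


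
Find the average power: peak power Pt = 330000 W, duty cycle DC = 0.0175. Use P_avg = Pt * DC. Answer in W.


P_avg = 330000 * 0.0175 = 5775.0 W

5775.0 W


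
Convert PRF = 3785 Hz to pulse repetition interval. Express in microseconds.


PRI = 1/3785 = 0.0002642008 s = 264.2 us

264.2 us


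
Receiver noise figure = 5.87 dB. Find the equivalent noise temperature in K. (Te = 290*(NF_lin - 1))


NF_lin = 10^(5.87/10) = 3.86367
Te = 290 * (3.86367 - 1) = 830.5 K

830.5 K


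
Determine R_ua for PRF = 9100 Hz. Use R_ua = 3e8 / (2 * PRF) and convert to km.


R_ua = 3e8 / (2 * 9100) = 16483.5 m = 16.5 km

16.5 km


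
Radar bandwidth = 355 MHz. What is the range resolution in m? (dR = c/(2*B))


dR = 3e8 / (2 * 355000000.0) = 0.42 m

0.42 m


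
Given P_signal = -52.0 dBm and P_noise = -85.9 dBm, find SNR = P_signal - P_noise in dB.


SNR = -52.0 - (-85.9) = 33.9 dB

33.9 dB


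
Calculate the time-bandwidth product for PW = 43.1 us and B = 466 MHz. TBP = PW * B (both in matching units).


TBP = 43.1 * 466 = 20084.6

20084.6


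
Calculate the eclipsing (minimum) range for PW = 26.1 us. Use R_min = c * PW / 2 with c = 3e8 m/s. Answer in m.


R_min = 3e8 * 26.1e-6 / 2 = 3915.0 m

3915.0 m


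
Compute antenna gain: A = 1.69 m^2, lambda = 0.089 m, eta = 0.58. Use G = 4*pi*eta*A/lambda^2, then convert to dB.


G_linear = 4*pi*0.58*1.69/0.089^2 = 1555.05
G_dB = 10*log10(1555.05) = 31.9 dB

31.9 dB


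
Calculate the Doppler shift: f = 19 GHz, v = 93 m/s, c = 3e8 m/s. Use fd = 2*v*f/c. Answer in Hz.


fd = 2 * 93 * 19000000000.0 / 3e8 = 11780.0 Hz

11780.0 Hz


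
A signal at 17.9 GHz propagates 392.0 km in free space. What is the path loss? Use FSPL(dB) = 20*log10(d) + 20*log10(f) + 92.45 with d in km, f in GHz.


20*log10(392.0) = 51.87
20*log10(17.9) = 25.06
FSPL = 169.4 dB

169.4 dB


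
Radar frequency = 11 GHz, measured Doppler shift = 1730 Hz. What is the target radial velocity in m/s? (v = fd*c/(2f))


v = 1730 * 3e8 / (2 * 11000000000.0) = 23.6 m/s

23.6 m/s


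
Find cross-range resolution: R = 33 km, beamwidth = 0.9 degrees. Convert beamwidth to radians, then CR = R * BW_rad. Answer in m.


BW_rad = 0.015707963
CR = 33000 * 0.015707963 = 518.4 m

518.4 m


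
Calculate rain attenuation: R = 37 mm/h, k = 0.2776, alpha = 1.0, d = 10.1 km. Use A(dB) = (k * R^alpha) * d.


gamma = 0.2776 * 37^1.0 = 10.2712 dB/km
A = 10.2712 * 10.1 = 103.74 dB

103.74 dB


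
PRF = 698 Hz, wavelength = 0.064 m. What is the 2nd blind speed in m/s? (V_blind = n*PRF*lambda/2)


V_blind = 2 * 698 * 0.064 / 2 = 44.7 m/s

44.7 m/s


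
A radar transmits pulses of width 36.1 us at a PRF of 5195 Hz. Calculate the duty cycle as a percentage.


DC = 36.1e-6 * 5195 * 100 = 18.75%

18.75%


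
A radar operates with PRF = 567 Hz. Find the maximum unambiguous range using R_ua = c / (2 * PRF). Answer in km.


R_ua = 3e8 / (2 * 567) = 264550.3 m = 264.6 km

264.6 km


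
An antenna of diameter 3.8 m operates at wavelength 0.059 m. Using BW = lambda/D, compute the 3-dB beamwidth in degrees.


BW_rad = 0.059 / 3.8 = 0.015526
BW_deg = 0.89 degrees

0.89 degrees


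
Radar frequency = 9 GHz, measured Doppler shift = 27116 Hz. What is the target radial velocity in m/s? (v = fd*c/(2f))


v = 27116 * 3e8 / (2 * 9000000000.0) = 451.9 m/s

451.9 m/s


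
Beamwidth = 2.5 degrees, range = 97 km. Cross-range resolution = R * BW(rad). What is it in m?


BW_rad = 0.043633231
CR = 97000 * 0.043633231 = 4232.4 m

4232.4 m


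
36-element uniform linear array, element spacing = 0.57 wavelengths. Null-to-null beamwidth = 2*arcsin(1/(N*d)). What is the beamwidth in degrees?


1/(N*d) = 1/(36*0.57) = 0.048733
BW = 2*arcsin(0.048733) = 5.6 degrees

5.6 degrees


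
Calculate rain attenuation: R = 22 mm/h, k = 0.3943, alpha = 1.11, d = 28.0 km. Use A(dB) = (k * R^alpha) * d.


gamma = 0.3943 * 22^1.11 = 12.187537 dB/km
A = 12.187537 * 28.0 = 341.25 dB

341.25 dB


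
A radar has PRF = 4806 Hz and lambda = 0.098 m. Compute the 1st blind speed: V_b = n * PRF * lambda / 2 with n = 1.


V_blind = 1 * 4806 * 0.098 / 2 = 235.5 m/s

235.5 m/s


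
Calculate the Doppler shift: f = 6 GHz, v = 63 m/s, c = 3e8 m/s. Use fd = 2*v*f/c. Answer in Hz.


fd = 2 * 63 * 6000000000.0 / 3e8 = 2520.0 Hz

2520.0 Hz


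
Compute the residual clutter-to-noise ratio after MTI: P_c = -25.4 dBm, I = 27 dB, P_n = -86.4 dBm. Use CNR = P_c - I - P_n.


CNR = -25.4 - 27 - (-86.4) = 34.0 dB

34.0 dB
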